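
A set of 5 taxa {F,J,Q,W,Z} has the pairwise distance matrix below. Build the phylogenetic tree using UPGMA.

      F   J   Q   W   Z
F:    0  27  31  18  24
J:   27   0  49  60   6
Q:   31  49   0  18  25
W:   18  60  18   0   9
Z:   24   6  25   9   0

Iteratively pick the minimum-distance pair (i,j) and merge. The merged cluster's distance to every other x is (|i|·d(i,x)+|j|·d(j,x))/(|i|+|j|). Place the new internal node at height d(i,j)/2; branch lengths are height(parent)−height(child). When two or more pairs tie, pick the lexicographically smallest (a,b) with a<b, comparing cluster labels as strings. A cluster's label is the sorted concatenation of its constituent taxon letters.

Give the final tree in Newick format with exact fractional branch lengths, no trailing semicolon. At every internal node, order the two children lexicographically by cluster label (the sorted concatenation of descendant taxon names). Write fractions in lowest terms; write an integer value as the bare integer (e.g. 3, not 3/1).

(((F:9,W:9):13/4,Q:49/4):47/12,(J:3,Z:3):79/6)

1. join J+Z (d=6) ⇒ JZ; edges |J|=3, |Z|=3
  updated: d(F,JZ)=51/2, d(JZ,Q)=37, d(JZ,W)=69/2
2. join F+W (d=18) ⇒ FW; edges |F|=9, |W|=9
  updated: d(FW,JZ)=30, d(FW,Q)=49/2
3. join FW+Q (d=49/2) ⇒ FQW; edges |FW|=13/4, |Q|=49/4
  updated: d(FQW,JZ)=97/3
4. join FQW+JZ (d=97/3) ⇒ FJQWZ; edges |FQW|=47/12, |JZ|=79/6
final tree: (((F:9,W:9):13/4,Q:49/4):47/12,(J:3,Z:3):79/6)
total length: 679/12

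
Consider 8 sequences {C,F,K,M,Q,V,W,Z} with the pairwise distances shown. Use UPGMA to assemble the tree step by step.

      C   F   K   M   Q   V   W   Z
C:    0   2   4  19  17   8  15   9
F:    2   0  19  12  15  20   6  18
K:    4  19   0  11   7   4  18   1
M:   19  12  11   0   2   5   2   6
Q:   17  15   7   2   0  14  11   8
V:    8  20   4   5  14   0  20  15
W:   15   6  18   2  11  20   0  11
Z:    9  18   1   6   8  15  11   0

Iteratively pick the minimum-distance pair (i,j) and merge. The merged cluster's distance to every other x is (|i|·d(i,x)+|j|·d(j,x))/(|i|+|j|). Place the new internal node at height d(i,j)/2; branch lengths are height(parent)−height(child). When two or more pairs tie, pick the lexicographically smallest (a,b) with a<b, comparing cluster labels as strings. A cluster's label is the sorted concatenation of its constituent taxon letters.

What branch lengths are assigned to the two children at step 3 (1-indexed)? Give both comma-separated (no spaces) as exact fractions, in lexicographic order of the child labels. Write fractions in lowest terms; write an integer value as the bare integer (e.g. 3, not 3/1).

iteration 1: select K,Z (d=1); attach at lengths (1/2, 1/2); label the merged cluster KZ
  updated: d(C,KZ)=13/2, d(F,KZ)=37/2, d(KZ,M)=17/2, d(KZ,Q)=15/2, d(KZ,V)=19/2, d(KZ,W)=29/2
iteration 2: select C,F (d=2); attach at lengths (1, 1); label the merged cluster CF
  updated: d(CF,KZ)=25/2, d(CF,M)=31/2, d(CF,Q)=16, d(CF,V)=14, d(CF,W)=21/2
iteration 3: select M,Q (d=2); attach at lengths (1, 1); label the merged cluster MQ
  updated: d(CF,MQ)=63/4, d(KZ,MQ)=8, d(MQ,V)=19/2, d(MQ,W)=13/2
iteration 4: select MQ,W (d=13/2); attach at lengths (9/4, 13/4); label the merged cluster MQW
  updated: d(CF,MQW)=14, d(KZ,MQW)=61/6, d(MQW,V)=13
iteration 5: select KZ,V (d=19/2); attach at lengths (17/4, 19/4); label the merged cluster KVZ
  updated: d(CF,KVZ)=13, d(KVZ,MQW)=100/9
iteration 6: select KVZ,MQW (d=100/9); attach at lengths (29/36, 83/36); label the merged cluster KMQVWZ
  updated: d(CF,KMQVWZ)=27/2
iteration 7: select CF,KMQVWZ (d=27/2); attach at lengths (23/4, 43/36); label the merged cluster CFKMQVWZ
final tree: ((C:1,F:1):23/4,(((K:1/2,Z:1/2):17/4,V:19/4):29/36,((M:1,Q:1):9/4,W:13/4):83/36):43/36)
total length: 266/9

1,1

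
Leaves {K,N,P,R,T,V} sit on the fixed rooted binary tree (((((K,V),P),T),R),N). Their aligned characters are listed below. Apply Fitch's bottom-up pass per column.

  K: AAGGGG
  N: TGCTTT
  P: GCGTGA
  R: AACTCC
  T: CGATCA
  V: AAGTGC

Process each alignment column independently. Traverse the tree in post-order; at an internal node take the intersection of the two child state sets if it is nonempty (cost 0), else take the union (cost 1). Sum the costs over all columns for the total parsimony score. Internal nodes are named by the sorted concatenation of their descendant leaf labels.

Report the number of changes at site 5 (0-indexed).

4

[col 0] KV: children K:{A}, V:{A} ∩→ {A}; cost 0
[col 0] KPV: children KV:{A}, P:{G} ∪→ {A,G}; cost 1
[col 0] KPTV: children KPV:{A,G}, T:{C} ∪→ {A,C,G}; cost 1
[col 0] KPRTV: children KPTV:{A,C,G}, R:{A} ∩→ {A}; cost 0
[col 0] KNPRTV: children KPRTV:{A}, N:{T} ∪→ {A,T}; cost 1
[col 1] KV: children K:{A}, V:{A} ∩→ {A}; cost 0
[col 1] KPV: children KV:{A}, P:{C} ∪→ {A,C}; cost 1
[col 1] KPTV: children KPV:{A,C}, T:{G} ∪→ {A,C,G}; cost 1
[col 1] KPRTV: children KPTV:{A,C,G}, R:{A} ∩→ {A}; cost 0
[col 1] KNPRTV: children KPRTV:{A}, N:{G} ∪→ {A,G}; cost 1
[col 2] KV: children K:{G}, V:{G} ∩→ {G}; cost 0
[col 2] KPV: children KV:{G}, P:{G} ∩→ {G}; cost 0
[col 2] KPTV: children KPV:{G}, T:{A} ∪→ {A,G}; cost 1
[col 2] KPRTV: children KPTV:{A,G}, R:{C} ∪→ {A,C,G}; cost 1
[col 2] KNPRTV: children KPRTV:{A,C,G}, N:{C} ∩→ {C}; cost 0
[col 3] KV: children K:{G}, V:{T} ∪→ {G,T}; cost 1
[col 3] KPV: children KV:{G,T}, P:{T} ∩→ {T}; cost 0
[col 3] KPTV: children KPV:{T}, T:{T} ∩→ {T}; cost 0
[col 3] KPRTV: children KPTV:{T}, R:{T} ∩→ {T}; cost 0
[col 3] KNPRTV: children KPRTV:{T}, N:{T} ∩→ {T}; cost 0
[col 4] KV: children K:{G}, V:{G} ∩→ {G}; cost 0
[col 4] KPV: children KV:{G}, P:{G} ∩→ {G}; cost 0
[col 4] KPTV: children KPV:{G}, T:{C} ∪→ {C,G}; cost 1
[col 4] KPRTV: children KPTV:{C,G}, R:{C} ∩→ {C}; cost 0
[col 4] KNPRTV: children KPRTV:{C}, N:{T} ∪→ {C,T}; cost 1
[col 5] KV: children K:{G}, V:{C} ∪→ {C,G}; cost 1
[col 5] KPV: children KV:{C,G}, P:{A} ∪→ {A,C,G}; cost 1
[col 5] KPTV: children KPV:{A,C,G}, T:{A} ∩→ {A}; cost 0
[col 5] KPRTV: children KPTV:{A}, R:{C} ∪→ {A,C}; cost 1
[col 5] KNPRTV: children KPRTV:{A,C}, N:{T} ∪→ {A,C,T}; cost 1
per-site changes: [3, 3, 2, 1, 2, 4]; total = 15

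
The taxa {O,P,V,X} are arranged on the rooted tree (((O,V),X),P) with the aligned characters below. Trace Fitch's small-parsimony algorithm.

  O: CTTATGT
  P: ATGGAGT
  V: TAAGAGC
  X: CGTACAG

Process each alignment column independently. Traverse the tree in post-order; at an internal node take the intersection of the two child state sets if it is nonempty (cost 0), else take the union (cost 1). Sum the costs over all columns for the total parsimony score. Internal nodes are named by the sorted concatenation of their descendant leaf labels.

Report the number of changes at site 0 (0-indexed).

OV@0: {C} ∪ {T} = {C,T} (union, +1)
OVX@0: {C,T} ∩ {C} = {C} (intersection, +0)
OPVX@0: {C} ∪ {A} = {A,C} (union, +1)
OV@1: {T} ∪ {A} = {A,T} (union, +1)
OVX@1: {A,T} ∪ {G} = {A,G,T} (union, +1)
OPVX@1: {A,G,T} ∩ {T} = {T} (intersection, +0)
OV@2: {T} ∪ {A} = {A,T} (union, +1)
OVX@2: {A,T} ∩ {T} = {T} (intersection, +0)
OPVX@2: {T} ∪ {G} = {G,T} (union, +1)
OV@3: {A} ∪ {G} = {A,G} (union, +1)
OVX@3: {A,G} ∩ {A} = {A} (intersection, +0)
OPVX@3: {A} ∪ {G} = {A,G} (union, +1)
OV@4: {T} ∪ {A} = {A,T} (union, +1)
OVX@4: {A,T} ∪ {C} = {A,C,T} (union, +1)
OPVX@4: {A,C,T} ∩ {A} = {A} (intersection, +0)
OV@5: {G} ∩ {G} = {G} (intersection, +0)
OVX@5: {G} ∪ {A} = {A,G} (union, +1)
OPVX@5: {A,G} ∩ {G} = {G} (intersection, +0)
OV@6: {T} ∪ {C} = {C,T} (union, +1)
OVX@6: {C,T} ∪ {G} = {C,G,T} (union, +1)
OPVX@6: {C,G,T} ∩ {T} = {T} (intersection, +0)
per-site changes: [2, 2, 2, 2, 2, 1, 2]; total = 13

2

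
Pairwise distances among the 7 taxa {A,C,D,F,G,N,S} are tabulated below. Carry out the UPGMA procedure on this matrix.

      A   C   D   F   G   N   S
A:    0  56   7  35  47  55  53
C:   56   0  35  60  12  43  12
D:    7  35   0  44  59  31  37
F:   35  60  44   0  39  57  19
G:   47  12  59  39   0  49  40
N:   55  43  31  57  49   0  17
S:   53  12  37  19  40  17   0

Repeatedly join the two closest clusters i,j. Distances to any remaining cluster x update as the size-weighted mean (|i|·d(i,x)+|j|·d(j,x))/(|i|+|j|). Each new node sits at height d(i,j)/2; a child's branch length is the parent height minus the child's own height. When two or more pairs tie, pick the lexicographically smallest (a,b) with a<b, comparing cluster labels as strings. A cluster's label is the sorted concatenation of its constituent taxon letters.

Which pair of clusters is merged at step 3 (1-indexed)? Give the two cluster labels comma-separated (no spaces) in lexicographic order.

step 1: merge (A,D) at d=7; branch lengths A→7/2, D→7/2; new cluster AD
  updated: d(AD,C)=91/2, d(AD,F)=79/2, d(AD,G)=53, d(AD,N)=43, d(AD,S)=45
step 2: merge (C,G) at d=12; branch lengths C→6, G→6; new cluster CG
  updated: d(AD,CG)=197/4, d(CG,F)=99/2, d(CG,N)=46, d(CG,S)=26
step 3: merge (N,S) at d=17; branch lengths N→17/2, S→17/2; new cluster NS
  updated: d(AD,NS)=44, d(CG,NS)=36, d(F,NS)=38
step 4: merge (CG,NS) at d=36; branch lengths CG→12, NS→19/2; new cluster CGNS
  updated: d(AD,CGNS)=373/8, d(CGNS,F)=175/4
step 5: merge (AD,F) at d=79/2; branch lengths AD→65/4, F→79/4; new cluster ADF
  updated: d(ADF,CGNS)=137/3
step 6: merge (ADF,CGNS) at d=137/3; branch lengths ADF→37/12, CGNS→29/6; new cluster ACDFGNS
final tree: (((A:7/2,D:7/2):65/4,F:79/4):37/12,((C:6,G:6):12,(N:17/2,S:17/2):19/2):29/6)
total length: 1217/12

N,S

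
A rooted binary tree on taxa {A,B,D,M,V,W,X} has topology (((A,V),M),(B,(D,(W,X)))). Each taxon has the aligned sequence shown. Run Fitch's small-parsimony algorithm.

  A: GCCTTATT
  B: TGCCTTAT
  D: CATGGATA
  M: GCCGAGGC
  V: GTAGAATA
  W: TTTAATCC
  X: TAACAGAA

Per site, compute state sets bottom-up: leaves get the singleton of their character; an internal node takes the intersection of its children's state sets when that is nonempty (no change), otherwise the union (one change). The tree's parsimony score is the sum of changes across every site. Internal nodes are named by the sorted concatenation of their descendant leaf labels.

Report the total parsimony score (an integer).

site 0, node AV: A={G} ∩ V={G} → {G} (+0)
site 0, node AMV: AV={G} ∩ M={G} → {G} (+0)
site 0, node WX: W={T} ∩ X={T} → {T} (+0)
site 0, node DWX: D={C} ∪ WX={T} → {C,T} (+1)
site 0, node BDWX: B={T} ∩ DWX={C,T} → {T} (+0)
site 0, node ABDMVWX: AMV={G} ∪ BDWX={T} → {G,T} (+1)
site 1, node AV: A={C} ∪ V={T} → {C,T} (+1)
site 1, node AMV: AV={C,T} ∩ M={C} → {C} (+0)
site 1, node WX: W={T} ∪ X={A} → {A,T} (+1)
site 1, node DWX: D={A} ∩ WX={A,T} → {A} (+0)
site 1, node BDWX: B={G} ∪ DWX={A} → {A,G} (+1)
site 1, node ABDMVWX: AMV={C} ∪ BDWX={A,G} → {A,C,G} (+1)
site 2, node AV: A={C} ∪ V={A} → {A,C} (+1)
site 2, node AMV: AV={A,C} ∩ M={C} → {C} (+0)
site 2, node WX: W={T} ∪ X={A} → {A,T} (+1)
site 2, node DWX: D={T} ∩ WX={A,T} → {T} (+0)
site 2, node BDWX: B={C} ∪ DWX={T} → {C,T} (+1)
site 2, node ABDMVWX: AMV={C} ∩ BDWX={C,T} → {C} (+0)
site 3, node AV: A={T} ∪ V={G} → {G,T} (+1)
site 3, node AMV: AV={G,T} ∩ M={G} → {G} (+0)
site 3, node WX: W={A} ∪ X={C} → {A,C} (+1)
site 3, node DWX: D={G} ∪ WX={A,C} → {A,C,G} (+1)
site 3, node BDWX: B={C} ∩ DWX={A,C,G} → {C} (+0)
site 3, node ABDMVWX: AMV={G} ∪ BDWX={C} → {C,G} (+1)
site 4, node AV: A={T} ∪ V={A} → {A,T} (+1)
site 4, node AMV: AV={A,T} ∩ M={A} → {A} (+0)
site 4, node WX: W={A} ∩ X={A} → {A} (+0)
site 4, node DWX: D={G} ∪ WX={A} → {A,G} (+1)
site 4, node BDWX: B={T} ∪ DWX={A,G} → {A,G,T} (+1)
site 4, node ABDMVWX: AMV={A} ∩ BDWX={A,G,T} → {A} (+0)
site 5, node AV: A={A} ∩ V={A} → {A} (+0)
site 5, node AMV: AV={A} ∪ M={G} → {A,G} (+1)
site 5, node WX: W={T} ∪ X={G} → {G,T} (+1)
site 5, node DWX: D={A} ∪ WX={G,T} → {A,G,T} (+1)
site 5, node BDWX: B={T} ∩ DWX={A,G,T} → {T} (+0)
site 5, node ABDMVWX: AMV={A,G} ∪ BDWX={T} → {A,G,T} (+1)
site 6, node AV: A={T} ∩ V={T} → {T} (+0)
site 6, node AMV: AV={T} ∪ M={G} → {G,T} (+1)
site 6, node WX: W={C} ∪ X={A} → {A,C} (+1)
site 6, node DWX: D={T} ∪ WX={A,C} → {A,C,T} (+1)
site 6, node BDWX: B={A} ∩ DWX={A,C,T} → {A} (+0)
site 6, node ABDMVWX: AMV={G,T} ∪ BDWX={A} → {A,G,T} (+1)
site 7, node AV: A={T} ∪ V={A} → {A,T} (+1)
site 7, node AMV: AV={A,T} ∪ M={C} → {A,C,T} (+1)
site 7, node WX: W={C} ∪ X={A} → {A,C} (+1)
site 7, node DWX: D={A} ∩ WX={A,C} → {A} (+0)
site 7, node BDWX: B={T} ∪ DWX={A} → {A,T} (+1)
site 7, node ABDMVWX: AMV={A,C,T} ∩ BDWX={A,T} → {A,T} (+0)
per-site changes: [2, 4, 3, 4, 3, 4, 4, 4]; total = 28

28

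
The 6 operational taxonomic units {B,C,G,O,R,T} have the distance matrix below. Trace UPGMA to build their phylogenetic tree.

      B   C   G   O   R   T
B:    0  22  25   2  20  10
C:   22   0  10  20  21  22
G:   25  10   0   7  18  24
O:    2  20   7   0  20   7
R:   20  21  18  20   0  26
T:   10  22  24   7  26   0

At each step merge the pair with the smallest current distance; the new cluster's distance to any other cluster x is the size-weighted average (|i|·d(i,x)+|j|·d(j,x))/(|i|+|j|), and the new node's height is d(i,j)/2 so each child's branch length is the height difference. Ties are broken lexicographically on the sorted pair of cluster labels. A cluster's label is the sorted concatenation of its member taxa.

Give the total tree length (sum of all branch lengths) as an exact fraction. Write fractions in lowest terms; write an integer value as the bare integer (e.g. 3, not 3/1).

122/3

iteration 1: select B,O (d=2); attach at lengths (1, 1); label the merged cluster BO
  updated: d(BO,C)=21, d(BO,G)=16, d(BO,R)=20, d(BO,T)=17/2
iteration 2: select BO,T (d=17/2); attach at lengths (13/4, 17/4); label the merged cluster BOT
  updated: d(BOT,C)=64/3, d(BOT,G)=56/3, d(BOT,R)=22
iteration 3: select C,G (d=10); attach at lengths (5, 5); label the merged cluster CG
  updated: d(BOT,CG)=20, d(CG,R)=39/2
iteration 4: select CG,R (d=39/2); attach at lengths (19/4, 39/4); label the merged cluster CGR
  updated: d(BOT,CGR)=62/3
iteration 5: select BOT,CGR (d=62/3); attach at lengths (73/12, 7/12); label the merged cluster BCGORT
final tree: (((B:1,O:1):13/4,T:17/4):73/12,((C:5,G:5):19/4,R:39/4):7/12)
total length: 122/3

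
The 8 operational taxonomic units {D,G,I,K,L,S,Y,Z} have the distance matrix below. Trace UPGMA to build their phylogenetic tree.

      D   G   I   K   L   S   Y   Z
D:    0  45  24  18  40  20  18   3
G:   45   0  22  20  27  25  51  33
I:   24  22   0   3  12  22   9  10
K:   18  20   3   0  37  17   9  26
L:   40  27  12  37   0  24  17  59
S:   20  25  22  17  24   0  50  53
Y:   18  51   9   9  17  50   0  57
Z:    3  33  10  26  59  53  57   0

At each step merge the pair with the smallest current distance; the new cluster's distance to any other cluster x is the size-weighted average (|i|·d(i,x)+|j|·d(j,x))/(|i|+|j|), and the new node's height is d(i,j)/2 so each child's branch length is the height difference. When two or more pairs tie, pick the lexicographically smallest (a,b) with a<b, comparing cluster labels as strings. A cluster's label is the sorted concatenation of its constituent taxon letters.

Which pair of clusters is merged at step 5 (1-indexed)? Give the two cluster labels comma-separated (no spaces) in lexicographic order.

1. join D+Z (d=3) ⇒ DZ; edges |D|=3/2, |Z|=3/2
  updated: d(DZ,G)=39, d(DZ,I)=17, d(DZ,K)=22, d(DZ,L)=99/2, d(DZ,S)=73/2, d(DZ,Y)=75/2
2. join I+K (d=3) ⇒ IK; edges |I|=3/2, |K|=3/2
  updated: d(DZ,IK)=39/2, d(G,IK)=21, d(IK,L)=49/2, d(IK,S)=39/2, d(IK,Y)=9
3. join IK+Y (d=9) ⇒ IKY; edges |IK|=3, |Y|=9/2
  updated: d(DZ,IKY)=51/2, d(G,IKY)=31, d(IKY,L)=22, d(IKY,S)=89/3
4. join IKY+L (d=22) ⇒ IKLY; edges |IKY|=13/2, |L|=11
  updated: d(DZ,IKLY)=63/2, d(G,IKLY)=30, d(IKLY,S)=113/4
5. join G+S (d=25) ⇒ GS; edges |G|=25/2, |S|=25/2
  updated: d(DZ,GS)=151/4, d(GS,IKLY)=233/8
6. join GS+IKLY (d=233/8) ⇒ GIKLSY; edges |GS|=33/16, |IKLY|=57/16
  updated: d(DZ,GIKLSY)=403/12
7. join DZ+GIKLSY (d=403/12) ⇒ DGIKLSYZ; edges |DZ|=367/24, |GIKLSY|=107/48
final tree: ((D:3/2,Z:3/2):367/24,((G:25/2,S:25/2):33/16,(((I:3/2,K:3/2):3,Y:9/2):13/2,L:11):57/16):107/48)
total length: 3799/48

G,S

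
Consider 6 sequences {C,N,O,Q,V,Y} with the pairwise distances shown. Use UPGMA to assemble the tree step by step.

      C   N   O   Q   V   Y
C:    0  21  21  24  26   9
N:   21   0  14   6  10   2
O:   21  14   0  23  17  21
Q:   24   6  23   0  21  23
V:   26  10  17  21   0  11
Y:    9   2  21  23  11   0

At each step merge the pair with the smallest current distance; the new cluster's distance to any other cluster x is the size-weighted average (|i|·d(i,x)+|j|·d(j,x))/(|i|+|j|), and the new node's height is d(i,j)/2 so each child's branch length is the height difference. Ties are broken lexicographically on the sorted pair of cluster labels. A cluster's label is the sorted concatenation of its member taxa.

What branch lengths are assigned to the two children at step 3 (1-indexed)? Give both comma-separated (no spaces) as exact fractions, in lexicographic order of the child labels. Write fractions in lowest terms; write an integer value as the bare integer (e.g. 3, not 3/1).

37/12,25/3

iteration 1: select N,Y (d=2); attach at lengths (1, 1); label the merged cluster NY
  updated: d(C,NY)=15, d(NY,O)=35/2, d(NY,Q)=29/2, d(NY,V)=21/2
iteration 2: select NY,V (d=21/2); attach at lengths (17/4, 21/4); label the merged cluster NVY
  updated: d(C,NVY)=56/3, d(NVY,O)=52/3, d(NVY,Q)=50/3
iteration 3: select NVY,Q (d=50/3); attach at lengths (37/12, 25/3); label the merged cluster NQVY
  updated: d(C,NQVY)=20, d(NQVY,O)=75/4
iteration 4: select NQVY,O (d=75/4); attach at lengths (25/24, 75/8); label the merged cluster NOQVY
  updated: d(C,NOQVY)=101/5
iteration 5: select C,NOQVY (d=101/5); attach at lengths (101/10, 29/40); label the merged cluster CNOQVY
final tree: (C:101/10,((((N:1,Y:1):17/4,V:21/4):37/12,Q:25/3):25/24,O:75/8):29/40)
total length: 5299/120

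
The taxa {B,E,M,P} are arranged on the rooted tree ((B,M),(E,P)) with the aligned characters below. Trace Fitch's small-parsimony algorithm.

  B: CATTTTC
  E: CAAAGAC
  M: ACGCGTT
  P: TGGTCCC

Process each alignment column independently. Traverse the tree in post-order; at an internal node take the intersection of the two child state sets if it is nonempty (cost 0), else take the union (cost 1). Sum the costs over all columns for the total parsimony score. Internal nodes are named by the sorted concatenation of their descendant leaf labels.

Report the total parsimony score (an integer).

BM@0: {C} ∪ {A} = {A,C} (union, +1)
EP@0: {C} ∪ {T} = {C,T} (union, +1)
BEMP@0: {A,C} ∩ {C,T} = {C} (intersection, +0)
BM@1: {A} ∪ {C} = {A,C} (union, +1)
EP@1: {A} ∪ {G} = {A,G} (union, +1)
BEMP@1: {A,C} ∩ {A,G} = {A} (intersection, +0)
BM@2: {T} ∪ {G} = {G,T} (union, +1)
EP@2: {A} ∪ {G} = {A,G} (union, +1)
BEMP@2: {G,T} ∩ {A,G} = {G} (intersection, +0)
BM@3: {T} ∪ {C} = {C,T} (union, +1)
EP@3: {A} ∪ {T} = {A,T} (union, +1)
BEMP@3: {C,T} ∩ {A,T} = {T} (intersection, +0)
BM@4: {T} ∪ {G} = {G,T} (union, +1)
EP@4: {G} ∪ {C} = {C,G} (union, +1)
BEMP@4: {G,T} ∩ {C,G} = {G} (intersection, +0)
BM@5: {T} ∩ {T} = {T} (intersection, +0)
EP@5: {A} ∪ {C} = {A,C} (union, +1)
BEMP@5: {T} ∪ {A,C} = {A,C,T} (union, +1)
BM@6: {C} ∪ {T} = {C,T} (union, +1)
EP@6: {C} ∩ {C} = {C} (intersection, +0)
BEMP@6: {C,T} ∩ {C} = {C} (intersection, +0)
per-site changes: [2, 2, 2, 2, 2, 2, 1]; total = 13

13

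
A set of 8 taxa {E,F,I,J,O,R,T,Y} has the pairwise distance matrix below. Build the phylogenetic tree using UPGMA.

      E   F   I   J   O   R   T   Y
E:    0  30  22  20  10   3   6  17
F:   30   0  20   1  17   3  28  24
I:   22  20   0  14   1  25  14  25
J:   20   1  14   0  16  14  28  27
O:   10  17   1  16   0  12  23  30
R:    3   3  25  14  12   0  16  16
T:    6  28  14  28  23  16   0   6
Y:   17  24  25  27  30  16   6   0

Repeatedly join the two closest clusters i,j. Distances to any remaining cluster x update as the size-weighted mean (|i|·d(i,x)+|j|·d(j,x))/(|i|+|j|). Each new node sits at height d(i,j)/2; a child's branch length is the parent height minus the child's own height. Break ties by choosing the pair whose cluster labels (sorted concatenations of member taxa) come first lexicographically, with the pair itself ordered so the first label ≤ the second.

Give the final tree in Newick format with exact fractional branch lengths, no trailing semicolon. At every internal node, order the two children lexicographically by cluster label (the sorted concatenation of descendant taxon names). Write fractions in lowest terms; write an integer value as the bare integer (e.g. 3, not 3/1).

iteration 1: select F,J (d=1); attach at lengths (1/2, 1/2); label the merged cluster FJ
  updated: d(E,FJ)=25, d(FJ,I)=17, d(FJ,O)=33/2, d(FJ,R)=17/2, d(FJ,T)=28, d(FJ,Y)=51/2
iteration 2: select I,O (d=1); attach at lengths (1/2, 1/2); label the merged cluster IO
  updated: d(E,IO)=16, d(FJ,IO)=67/4, d(IO,R)=37/2, d(IO,T)=37/2, d(IO,Y)=55/2
iteration 3: select E,R (d=3); attach at lengths (3/2, 3/2); label the merged cluster ER
  updated: d(ER,FJ)=67/4, d(ER,IO)=69/4, d(ER,T)=11, d(ER,Y)=33/2
iteration 4: select T,Y (d=6); attach at lengths (3, 3); label the merged cluster TY
  updated: d(ER,TY)=55/4, d(FJ,TY)=107/4, d(IO,TY)=23
iteration 5: select ER,TY (d=55/4); attach at lengths (43/8, 31/8); label the merged cluster ERTY
  updated: d(ERTY,FJ)=87/4, d(ERTY,IO)=161/8
iteration 6: select FJ,IO (d=67/4); attach at lengths (63/8, 63/8); label the merged cluster FIJO
  updated: d(ERTY,FIJO)=335/16
iteration 7: select ERTY,FIJO (d=335/16); attach at lengths (115/32, 67/32); label the merged cluster EFIJORTY
final tree: (((E:3/2,R:3/2):43/8,(T:3,Y:3):31/8):115/32,((F:1/2,J:1/2):63/8,(I:1/2,O:1/2):63/8):67/32)
total length: 667/16

(((E:3/2,R:3/2):43/8,(T:3,Y:3):31/8):115/32,((F:1/2,J:1/2):63/8,(I:1/2,O:1/2):63/8):67/32)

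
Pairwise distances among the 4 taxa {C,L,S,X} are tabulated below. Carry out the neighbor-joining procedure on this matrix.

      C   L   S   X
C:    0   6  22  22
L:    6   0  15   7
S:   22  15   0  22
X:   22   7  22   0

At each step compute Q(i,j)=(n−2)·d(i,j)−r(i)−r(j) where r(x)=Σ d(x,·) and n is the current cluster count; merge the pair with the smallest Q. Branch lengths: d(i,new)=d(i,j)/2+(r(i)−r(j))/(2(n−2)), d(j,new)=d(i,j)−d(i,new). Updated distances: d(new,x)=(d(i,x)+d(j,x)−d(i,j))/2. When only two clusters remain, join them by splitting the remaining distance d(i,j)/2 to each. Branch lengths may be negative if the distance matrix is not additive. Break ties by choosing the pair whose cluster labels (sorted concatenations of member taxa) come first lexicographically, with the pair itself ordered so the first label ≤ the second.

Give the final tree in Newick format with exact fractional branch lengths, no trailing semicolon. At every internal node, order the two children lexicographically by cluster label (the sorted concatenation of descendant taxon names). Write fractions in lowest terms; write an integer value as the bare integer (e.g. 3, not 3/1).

(((C:17/2,L:-5/2):5/2,S:13):9/2,X:9/2)

iteration 1: select C,L (d=6, Q=-66); attach at lengths (17/2, -5/2); label the merged cluster CL
  updated: d(CL,S)=31/2, d(CL,X)=23/2
iteration 2: select CL,S (d=31/2, Q=-49); attach at lengths (5/2, 13); label the merged cluster CLS
  updated: d(CLS,X)=9
iteration 3: select CLS,X (d=9); attach at lengths (9/2, 9/2); label the merged cluster CLSX
final tree: (((C:17/2,L:-5/2):5/2,S:13):9/2,X:9/2)
total length: 61/2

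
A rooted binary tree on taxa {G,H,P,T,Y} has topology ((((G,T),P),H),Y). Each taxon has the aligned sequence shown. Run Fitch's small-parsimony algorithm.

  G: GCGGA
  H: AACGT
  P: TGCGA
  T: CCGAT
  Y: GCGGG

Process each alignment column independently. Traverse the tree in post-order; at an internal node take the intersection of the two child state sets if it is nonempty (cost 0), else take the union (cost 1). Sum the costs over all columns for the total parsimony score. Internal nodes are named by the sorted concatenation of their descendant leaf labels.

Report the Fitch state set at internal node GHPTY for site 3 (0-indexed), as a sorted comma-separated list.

G

GT@0: {G} ∪ {C} = {C,G} (union, +1)
GPT@0: {C,G} ∪ {T} = {C,G,T} (union, +1)
GHPT@0: {C,G,T} ∪ {A} = {A,C,G,T} (union, +1)
GHPTY@0: {A,C,G,T} ∩ {G} = {G} (intersection, +0)
GT@1: {C} ∩ {C} = {C} (intersection, +0)
GPT@1: {C} ∪ {G} = {C,G} (union, +1)
GHPT@1: {C,G} ∪ {A} = {A,C,G} (union, +1)
GHPTY@1: {A,C,G} ∩ {C} = {C} (intersection, +0)
GT@2: {G} ∩ {G} = {G} (intersection, +0)
GPT@2: {G} ∪ {C} = {C,G} (union, +1)
GHPT@2: {C,G} ∩ {C} = {C} (intersection, +0)
GHPTY@2: {C} ∪ {G} = {C,G} (union, +1)
GT@3: {G} ∪ {A} = {A,G} (union, +1)
GPT@3: {A,G} ∩ {G} = {G} (intersection, +0)
GHPT@3: {G} ∩ {G} = {G} (intersection, +0)
GHPTY@3: {G} ∩ {G} = {G} (intersection, +0)
GT@4: {A} ∪ {T} = {A,T} (union, +1)
GPT@4: {A,T} ∩ {A} = {A} (intersection, +0)
GHPT@4: {A} ∪ {T} = {A,T} (union, +1)
GHPTY@4: {A,T} ∪ {G} = {A,G,T} (union, +1)
per-site changes: [3, 2, 2, 1, 3]; total = 11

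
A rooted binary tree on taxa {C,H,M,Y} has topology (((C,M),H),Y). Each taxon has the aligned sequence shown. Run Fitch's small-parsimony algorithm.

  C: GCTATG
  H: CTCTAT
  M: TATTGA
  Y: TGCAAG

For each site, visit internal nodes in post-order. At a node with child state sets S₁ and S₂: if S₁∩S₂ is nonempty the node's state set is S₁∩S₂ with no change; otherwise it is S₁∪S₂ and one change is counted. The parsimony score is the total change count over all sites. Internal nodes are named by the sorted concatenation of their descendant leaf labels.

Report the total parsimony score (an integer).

site 0, node CM: C={G} ∪ M={T} → {G,T} (+1)
site 0, node CHM: CM={G,T} ∪ H={C} → {C,G,T} (+1)
site 0, node CHMY: CHM={C,G,T} ∩ Y={T} → {T} (+0)
site 1, node CM: C={C} ∪ M={A} → {A,C} (+1)
site 1, node CHM: CM={A,C} ∪ H={T} → {A,C,T} (+1)
site 1, node CHMY: CHM={A,C,T} ∪ Y={G} → {A,C,G,T} (+1)
site 2, node CM: C={T} ∩ M={T} → {T} (+0)
site 2, node CHM: CM={T} ∪ H={C} → {C,T} (+1)
site 2, node CHMY: CHM={C,T} ∩ Y={C} → {C} (+0)
site 3, node CM: C={A} ∪ M={T} → {A,T} (+1)
site 3, node CHM: CM={A,T} ∩ H={T} → {T} (+0)
site 3, node CHMY: CHM={T} ∪ Y={A} → {A,T} (+1)
site 4, node CM: C={T} ∪ M={G} → {G,T} (+1)
site 4, node CHM: CM={G,T} ∪ H={A} → {A,G,T} (+1)
site 4, node CHMY: CHM={A,G,T} ∩ Y={A} → {A} (+0)
site 5, node CM: C={G} ∪ M={A} → {A,G} (+1)
site 5, node CHM: CM={A,G} ∪ H={T} → {A,G,T} (+1)
site 5, node CHMY: CHM={A,G,T} ∩ Y={G} → {G} (+0)
per-site changes: [2, 3, 1, 2, 2, 2]; total = 12

12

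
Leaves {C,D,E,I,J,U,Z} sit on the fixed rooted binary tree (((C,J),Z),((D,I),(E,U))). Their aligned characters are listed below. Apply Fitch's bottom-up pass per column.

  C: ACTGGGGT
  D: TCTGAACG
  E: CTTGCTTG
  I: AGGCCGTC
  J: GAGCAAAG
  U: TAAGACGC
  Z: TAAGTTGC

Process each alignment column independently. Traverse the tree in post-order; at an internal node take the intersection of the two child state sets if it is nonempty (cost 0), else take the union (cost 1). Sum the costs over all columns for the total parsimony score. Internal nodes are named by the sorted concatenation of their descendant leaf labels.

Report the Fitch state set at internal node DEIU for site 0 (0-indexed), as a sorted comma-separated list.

site 0, node CJ: C={A} ∪ J={G} → {A,G} (+1)
site 0, node CJZ: CJ={A,G} ∪ Z={T} → {A,G,T} (+1)
site 0, node DI: D={T} ∪ I={A} → {A,T} (+1)
site 0, node EU: E={C} ∪ U={T} → {C,T} (+1)
site 0, node DEIU: DI={A,T} ∩ EU={C,T} → {T} (+0)
site 0, node CDEIJUZ: CJZ={A,G,T} ∩ DEIU={T} → {T} (+0)
site 1, node CJ: C={C} ∪ J={A} → {A,C} (+1)
site 1, node CJZ: CJ={A,C} ∩ Z={A} → {A} (+0)
site 1, node DI: D={C} ∪ I={G} → {C,G} (+1)
site 1, node EU: E={T} ∪ U={A} → {A,T} (+1)
site 1, node DEIU: DI={C,G} ∪ EU={A,T} → {A,C,G,T} (+1)
site 1, node CDEIJUZ: CJZ={A} ∩ DEIU={A,C,G,T} → {A} (+0)
site 2, node CJ: C={T} ∪ J={G} → {G,T} (+1)
site 2, node CJZ: CJ={G,T} ∪ Z={A} → {A,G,T} (+1)
site 2, node DI: D={T} ∪ I={G} → {G,T} (+1)
site 2, node EU: E={T} ∪ U={A} → {A,T} (+1)
site 2, node DEIU: DI={G,T} ∩ EU={A,T} → {T} (+0)
site 2, node CDEIJUZ: CJZ={A,G,T} ∩ DEIU={T} → {T} (+0)
site 3, node CJ: C={G} ∪ J={C} → {C,G} (+1)
site 3, node CJZ: CJ={C,G} ∩ Z={G} → {G} (+0)
site 3, node DI: D={G} ∪ I={C} → {C,G} (+1)
site 3, node EU: E={G} ∩ U={G} → {G} (+0)
site 3, node DEIU: DI={C,G} ∩ EU={G} → {G} (+0)
site 3, node CDEIJUZ: CJZ={G} ∩ DEIU={G} → {G} (+0)
site 4, node CJ: C={G} ∪ J={A} → {A,G} (+1)
site 4, node CJZ: CJ={A,G} ∪ Z={T} → {A,G,T} (+1)
site 4, node DI: D={A} ∪ I={C} → {A,C} (+1)
site 4, node EU: E={C} ∪ U={A} → {A,C} (+1)
site 4, node DEIU: DI={A,C} ∩ EU={A,C} → {A,C} (+0)
site 4, node CDEIJUZ: CJZ={A,G,T} ∩ DEIU={A,C} → {A} (+0)
site 5, node CJ: C={G} ∪ J={A} → {A,G} (+1)
site 5, node CJZ: CJ={A,G} ∪ Z={T} → {A,G,T} (+1)
site 5, node DI: D={A} ∪ I={G} → {A,G} (+1)
site 5, node EU: E={T} ∪ U={C} → {C,T} (+1)
site 5, node DEIU: DI={A,G} ∪ EU={C,T} → {A,C,G,T} (+1)
site 5, node CDEIJUZ: CJZ={A,G,T} ∩ DEIU={A,C,G,T} → {A,G,T} (+0)
site 6, node CJ: C={G} ∪ J={A} → {A,G} (+1)
site 6, node CJZ: CJ={A,G} ∩ Z={G} → {G} (+0)
site 6, node DI: D={C} ∪ I={T} → {C,T} (+1)
site 6, node EU: E={T} ∪ U={G} → {G,T} (+1)
site 6, node DEIU: DI={C,T} ∩ EU={G,T} → {T} (+0)
site 6, node CDEIJUZ: CJZ={G} ∪ DEIU={T} → {G,T} (+1)
site 7, node CJ: C={T} ∪ J={G} → {G,T} (+1)
site 7, node CJZ: CJ={G,T} ∪ Z={C} → {C,G,T} (+1)
site 7, node DI: D={G} ∪ I={C} → {C,G} (+1)
site 7, node EU: E={G} ∪ U={C} → {C,G} (+1)
site 7, node DEIU: DI={C,G} ∩ EU={C,G} → {C,G} (+0)
site 7, node CDEIJUZ: CJZ={C,G,T} ∩ DEIU={C,G} → {C,G} (+0)
per-site changes: [4, 4, 4, 2, 4, 5, 4, 4]; total = 31

T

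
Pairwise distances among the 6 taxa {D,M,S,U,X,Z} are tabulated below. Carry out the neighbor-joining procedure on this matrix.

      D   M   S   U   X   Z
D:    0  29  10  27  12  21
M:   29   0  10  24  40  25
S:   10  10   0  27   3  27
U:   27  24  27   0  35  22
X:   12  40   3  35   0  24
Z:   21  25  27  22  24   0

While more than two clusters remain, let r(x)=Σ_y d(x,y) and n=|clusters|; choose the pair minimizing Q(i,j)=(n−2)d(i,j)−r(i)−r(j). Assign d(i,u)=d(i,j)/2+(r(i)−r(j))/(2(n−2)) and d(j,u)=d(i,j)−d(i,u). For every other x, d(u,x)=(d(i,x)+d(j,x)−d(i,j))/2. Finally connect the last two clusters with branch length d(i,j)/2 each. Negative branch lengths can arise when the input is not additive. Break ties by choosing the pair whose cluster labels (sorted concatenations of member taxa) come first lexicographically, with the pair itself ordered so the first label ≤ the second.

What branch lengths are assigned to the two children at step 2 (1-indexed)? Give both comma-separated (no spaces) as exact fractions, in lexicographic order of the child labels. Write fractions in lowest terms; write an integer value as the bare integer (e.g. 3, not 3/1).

19/4,19/4

step 1: merge (S,X) at d=3, Q=-179; branch lengths S→-25/8, X→49/8; new cluster SX
  updated: d(D,SX)=19/2, d(M,SX)=47/2, d(SX,U)=59/2, d(SX,Z)=24
step 2: merge (D,SX) at d=19/2, Q=-289/2; branch lengths D→19/4, SX→19/4; new cluster DSX
  updated: d(DSX,M)=43/2, d(DSX,U)=47/2, d(DSX,Z)=71/4
step 3: merge (DSX,Z) at d=71/4, Q=-92; branch lengths DSX→67/8, Z→75/8; new cluster DSXZ
  updated: d(DSXZ,M)=115/8, d(DSXZ,U)=111/8
step 4: merge (DSXZ,M) at d=115/8, Q=-209/4; branch lengths DSXZ→17/8, M→49/4; new cluster DMSXZ
  updated: d(DMSXZ,U)=47/4
step 5: merge (DMSXZ,U) at d=47/4; branch lengths DMSXZ→47/8, U→47/8; new cluster DMSUXZ
final tree: ((((D:19/4,(S:-25/8,X:49/8):19/4):67/8,Z:75/8):17/8,M:49/4):47/8,U:47/8)
total length: 451/8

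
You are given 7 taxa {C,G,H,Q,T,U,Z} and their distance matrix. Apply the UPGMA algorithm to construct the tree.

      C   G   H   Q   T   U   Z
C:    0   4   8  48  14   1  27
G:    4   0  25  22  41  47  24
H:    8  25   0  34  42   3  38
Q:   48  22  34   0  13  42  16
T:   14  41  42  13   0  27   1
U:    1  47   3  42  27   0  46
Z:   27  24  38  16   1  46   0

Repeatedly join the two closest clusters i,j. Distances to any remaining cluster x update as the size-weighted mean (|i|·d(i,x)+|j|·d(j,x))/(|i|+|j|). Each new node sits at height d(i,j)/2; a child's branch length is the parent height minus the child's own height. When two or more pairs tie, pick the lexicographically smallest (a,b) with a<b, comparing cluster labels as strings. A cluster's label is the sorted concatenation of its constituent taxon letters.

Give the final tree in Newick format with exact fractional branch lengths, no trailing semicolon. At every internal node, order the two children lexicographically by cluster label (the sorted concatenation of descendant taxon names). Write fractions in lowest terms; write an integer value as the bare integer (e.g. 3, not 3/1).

iteration 1: select C,U (d=1); attach at lengths (1/2, 1/2); label the merged cluster CU
  updated: d(CU,G)=51/2, d(CU,H)=11/2, d(CU,Q)=45, d(CU,T)=41/2, d(CU,Z)=73/2
iteration 2: select T,Z (d=1); attach at lengths (1/2, 1/2); label the merged cluster TZ
  updated: d(CU,TZ)=57/2, d(G,TZ)=65/2, d(H,TZ)=40, d(Q,TZ)=29/2
iteration 3: select CU,H (d=11/2); attach at lengths (9/4, 11/4); label the merged cluster CHU
  updated: d(CHU,G)=76/3, d(CHU,Q)=124/3, d(CHU,TZ)=97/3
iteration 4: select Q,TZ (d=29/2); attach at lengths (29/4, 27/4); label the merged cluster QTZ
  updated: d(CHU,QTZ)=106/3, d(G,QTZ)=29
iteration 5: select CHU,G (d=76/3); attach at lengths (119/12, 38/3); label the merged cluster CGHU
  updated: d(CGHU,QTZ)=135/4
iteration 6: select CGHU,QTZ (d=135/4); attach at lengths (101/24, 77/8); label the merged cluster CGHQTUZ
final tree: ((((C:1/2,U:1/2):9/4,H:11/4):119/12,G:38/3):101/24,(Q:29/4,(T:1/2,Z:1/2):27/4):77/8)
total length: 689/12

((((C:1/2,U:1/2):9/4,H:11/4):119/12,G:38/3):101/24,(Q:29/4,(T:1/2,Z:1/2):27/4):77/8)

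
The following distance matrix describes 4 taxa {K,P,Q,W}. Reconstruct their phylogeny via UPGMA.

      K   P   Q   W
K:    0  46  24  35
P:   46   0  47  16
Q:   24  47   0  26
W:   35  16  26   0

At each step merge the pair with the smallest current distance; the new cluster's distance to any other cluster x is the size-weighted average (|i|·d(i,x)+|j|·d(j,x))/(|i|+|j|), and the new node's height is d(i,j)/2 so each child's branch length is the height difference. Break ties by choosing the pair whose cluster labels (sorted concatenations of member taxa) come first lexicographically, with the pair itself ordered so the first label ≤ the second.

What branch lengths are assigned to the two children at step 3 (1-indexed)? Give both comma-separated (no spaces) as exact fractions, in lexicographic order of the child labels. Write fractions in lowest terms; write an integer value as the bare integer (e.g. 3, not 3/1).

29/4,45/4

iteration 1: select P,W (d=16); attach at lengths (8, 8); label the merged cluster PW
  updated: d(K,PW)=81/2, d(PW,Q)=73/2
iteration 2: select K,Q (d=24); attach at lengths (12, 12); label the merged cluster KQ
  updated: d(KQ,PW)=77/2
iteration 3: select KQ,PW (d=77/2); attach at lengths (29/4, 45/4); label the merged cluster KPQW
final tree: ((K:12,Q:12):29/4,(P:8,W:8):45/4)
total length: 117/2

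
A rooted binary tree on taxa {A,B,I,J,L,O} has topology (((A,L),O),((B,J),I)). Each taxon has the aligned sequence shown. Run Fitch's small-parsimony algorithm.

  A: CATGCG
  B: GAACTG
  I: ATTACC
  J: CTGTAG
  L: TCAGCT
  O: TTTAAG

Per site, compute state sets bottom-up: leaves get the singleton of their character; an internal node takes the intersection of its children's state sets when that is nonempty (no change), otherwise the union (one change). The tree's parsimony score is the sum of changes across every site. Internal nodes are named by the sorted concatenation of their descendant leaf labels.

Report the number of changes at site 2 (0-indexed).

site 0, node AL: A={C} ∪ L={T} → {C,T} (+1)
site 0, node ALO: AL={C,T} ∩ O={T} → {T} (+0)
site 0, node BJ: B={G} ∪ J={C} → {C,G} (+1)
site 0, node BIJ: BJ={C,G} ∪ I={A} → {A,C,G} (+1)
site 0, node ABIJLO: ALO={T} ∪ BIJ={A,C,G} → {A,C,G,T} (+1)
site 1, node AL: A={A} ∪ L={C} → {A,C} (+1)
site 1, node ALO: AL={A,C} ∪ O={T} → {A,C,T} (+1)
site 1, node BJ: B={A} ∪ J={T} → {A,T} (+1)
site 1, node BIJ: BJ={A,T} ∩ I={T} → {T} (+0)
site 1, node ABIJLO: ALO={A,C,T} ∩ BIJ={T} → {T} (+0)
site 2, node AL: A={T} ∪ L={A} → {A,T} (+1)
site 2, node ALO: AL={A,T} ∩ O={T} → {T} (+0)
site 2, node BJ: B={A} ∪ J={G} → {A,G} (+1)
site 2, node BIJ: BJ={A,G} ∪ I={T} → {A,G,T} (+1)
site 2, node ABIJLO: ALO={T} ∩ BIJ={A,G,T} → {T} (+0)
site 3, node AL: A={G} ∩ L={G} → {G} (+0)
site 3, node ALO: AL={G} ∪ O={A} → {A,G} (+1)
site 3, node BJ: B={C} ∪ J={T} → {C,T} (+1)
site 3, node BIJ: BJ={C,T} ∪ I={A} → {A,C,T} (+1)
site 3, node ABIJLO: ALO={A,G} ∩ BIJ={A,C,T} → {A} (+0)
site 4, node AL: A={C} ∩ L={C} → {C} (+0)
site 4, node ALO: AL={C} ∪ O={A} → {A,C} (+1)
site 4, node BJ: B={T} ∪ J={A} → {A,T} (+1)
site 4, node BIJ: BJ={A,T} ∪ I={C} → {A,C,T} (+1)
site 4, node ABIJLO: ALO={A,C} ∩ BIJ={A,C,T} → {A,C} (+0)
site 5, node AL: A={G} ∪ L={T} → {G,T} (+1)
site 5, node ALO: AL={G,T} ∩ O={G} → {G} (+0)
site 5, node BJ: B={G} ∩ J={G} → {G} (+0)
site 5, node BIJ: BJ={G} ∪ I={C} → {C,G} (+1)
site 5, node ABIJLO: ALO={G} ∩ BIJ={C,G} → {G} (+0)
per-site changes: [4, 3, 3, 3, 3, 2]; total = 18

3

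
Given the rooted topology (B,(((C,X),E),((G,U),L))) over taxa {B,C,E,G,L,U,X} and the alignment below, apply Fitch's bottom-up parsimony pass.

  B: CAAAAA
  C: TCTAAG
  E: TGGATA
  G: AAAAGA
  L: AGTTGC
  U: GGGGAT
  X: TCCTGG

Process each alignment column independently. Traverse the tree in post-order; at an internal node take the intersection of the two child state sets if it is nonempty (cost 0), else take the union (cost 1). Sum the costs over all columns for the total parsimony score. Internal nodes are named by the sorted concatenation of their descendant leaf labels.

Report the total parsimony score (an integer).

site 0, node CX: C={T} ∩ X={T} → {T} (+0)
site 0, node CEX: CX={T} ∩ E={T} → {T} (+0)
site 0, node GU: G={A} ∪ U={G} → {A,G} (+1)
site 0, node GLU: GU={A,G} ∩ L={A} → {A} (+0)
site 0, node CEGLUX: CEX={T} ∪ GLU={A} → {A,T} (+1)
site 0, node BCEGLUX: B={C} ∪ CEGLUX={A,T} → {A,C,T} (+1)
site 1, node CX: C={C} ∩ X={C} → {C} (+0)
site 1, node CEX: CX={C} ∪ E={G} → {C,G} (+1)
site 1, node GU: G={A} ∪ U={G} → {A,G} (+1)
site 1, node GLU: GU={A,G} ∩ L={G} → {G} (+0)
site 1, node CEGLUX: CEX={C,G} ∩ GLU={G} → {G} (+0)
site 1, node BCEGLUX: B={A} ∪ CEGLUX={G} → {A,G} (+1)
site 2, node CX: C={T} ∪ X={C} → {C,T} (+1)
site 2, node CEX: CX={C,T} ∪ E={G} → {C,G,T} (+1)
site 2, node GU: G={A} ∪ U={G} → {A,G} (+1)
site 2, node GLU: GU={A,G} ∪ L={T} → {A,G,T} (+1)
site 2, node CEGLUX: CEX={C,G,T} ∩ GLU={A,G,T} → {G,T} (+0)
site 2, node BCEGLUX: B={A} ∪ CEGLUX={G,T} → {A,G,T} (+1)
site 3, node CX: C={A} ∪ X={T} → {A,T} (+1)
site 3, node CEX: CX={A,T} ∩ E={A} → {A} (+0)
site 3, node GU: G={A} ∪ U={G} → {A,G} (+1)
site 3, node GLU: GU={A,G} ∪ L={T} → {A,G,T} (+1)
site 3, node CEGLUX: CEX={A} ∩ GLU={A,G,T} → {A} (+0)
site 3, node BCEGLUX: B={A} ∩ CEGLUX={A} → {A} (+0)
site 4, node CX: C={A} ∪ X={G} → {A,G} (+1)
site 4, node CEX: CX={A,G} ∪ E={T} → {A,G,T} (+1)
site 4, node GU: G={G} ∪ U={A} → {A,G} (+1)
site 4, node GLU: GU={A,G} ∩ L={G} → {G} (+0)
site 4, node CEGLUX: CEX={A,G,T} ∩ GLU={G} → {G} (+0)
site 4, node BCEGLUX: B={A} ∪ CEGLUX={G} → {A,G} (+1)
site 5, node CX: C={G} ∩ X={G} → {G} (+0)
site 5, node CEX: CX={G} ∪ E={A} → {A,G} (+1)
site 5, node GU: G={A} ∪ U={T} → {A,T} (+1)
site 5, node GLU: GU={A,T} ∪ L={C} → {A,C,T} (+1)
site 5, node CEGLUX: CEX={A,G} ∩ GLU={A,C,T} → {A} (+0)
site 5, node BCEGLUX: B={A} ∩ CEGLUX={A} → {A} (+0)
per-site changes: [3, 3, 5, 3, 4, 3]; total = 21

21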